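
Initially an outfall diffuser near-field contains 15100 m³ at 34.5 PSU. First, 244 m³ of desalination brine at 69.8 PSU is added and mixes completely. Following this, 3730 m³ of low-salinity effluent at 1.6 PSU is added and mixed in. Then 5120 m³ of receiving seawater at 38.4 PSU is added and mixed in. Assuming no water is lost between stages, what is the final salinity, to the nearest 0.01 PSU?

By conservation of dissolved salt,
Initial salt = 15,100×34.5 = 520,950
After stage 1: salt = 520,950 + 244×69.8 = 537,981.2; volume = 15,344 m³; S = 35.061 PSU
After stage 2: salt = 537,981.2 + 3,730×1.6 = 543,949.2; volume = 19,074 m³; S = 28.518 PSU
After stage 3: salt = 543,949.2 + 5,120×38.4 = 740,557.2; volume = 24,194 m³
S = 740,557.2 / 24,194 = 30.6091 PSU

30.61 PSU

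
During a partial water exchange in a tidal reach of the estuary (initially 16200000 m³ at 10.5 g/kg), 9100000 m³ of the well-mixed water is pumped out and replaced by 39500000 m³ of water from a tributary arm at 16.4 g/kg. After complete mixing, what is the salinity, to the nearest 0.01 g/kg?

15.50 g/kg

Remaining after removal: 7,100,000 m³ at 10.5 g/kg (salt = 74,550,000)
After addition: salt = 74,550,000 + 39,500,000×16.4 = 722,350,000; volume = 46,600,000 m³
S = 722,350,000 / 46,600,000 = 15.5011 g/kg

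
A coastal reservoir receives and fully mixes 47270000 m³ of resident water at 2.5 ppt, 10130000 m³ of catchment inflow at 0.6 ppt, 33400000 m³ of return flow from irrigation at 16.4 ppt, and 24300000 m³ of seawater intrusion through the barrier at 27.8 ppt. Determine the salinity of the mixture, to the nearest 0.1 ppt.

Salt balance:
salt = 47,270,000×2.5 + 10,130,000×0.6 + 33,400,000×16.4 + 24,300,000×27.8 = 118,175,000 + 6,078,000 + 547,760,000 + 675,540,000 = 1,347,553,000
volume = 47,270,000 + 10,130,000 + 33,400,000 + 24,300,000 = 115,100,000 m³
S = 1,347,553,000 / 115,100,000 = 11.708 ppt

11.7 ppt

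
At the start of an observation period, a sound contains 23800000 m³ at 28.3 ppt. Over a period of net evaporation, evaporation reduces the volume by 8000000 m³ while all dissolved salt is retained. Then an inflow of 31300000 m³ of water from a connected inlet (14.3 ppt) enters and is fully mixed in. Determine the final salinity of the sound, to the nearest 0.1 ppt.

After evaporation: salt = 23,800,000×28.3 = 673,540,000; volume = 23,800,000 − 8,000,000 = 15,800,000 m³
After mixing: salt = 673,540,000 + 31,300,000×14.3 = 1,121,130,000; volume = 15,800,000 + 31,300,000 = 47,100,000 m³
S = 1,121,130,000 / 47,100,000 = 23.8032 ppt

23.8 ppt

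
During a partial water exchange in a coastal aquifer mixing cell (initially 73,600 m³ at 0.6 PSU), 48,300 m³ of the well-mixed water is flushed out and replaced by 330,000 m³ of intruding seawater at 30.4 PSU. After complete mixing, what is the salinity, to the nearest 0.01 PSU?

Remaining after removal: 25,300 m³ at 0.6 PSU (salt = 15,180)
After addition: salt = 15,180 + 330,000×30.4 = 10,047,180; volume = 355,300 m³
S = 10,047,180 / 355,300 = 28.278 PSU

28.28 PSU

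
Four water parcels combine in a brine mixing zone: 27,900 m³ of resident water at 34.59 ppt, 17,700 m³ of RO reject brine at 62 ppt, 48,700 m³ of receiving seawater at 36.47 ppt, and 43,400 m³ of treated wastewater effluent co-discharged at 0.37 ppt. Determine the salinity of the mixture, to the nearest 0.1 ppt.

Conserving salt mass:
salt = 27,900×34.59 + 17,700×62 + 48,700×36.47 + 43,400×0.37 = 965,061 + 1,097,400 + 1,776,089 + 16,058 = 3,854,608
volume = 27,900 + 17,700 + 48,700 + 43,400 = 137,700 m³
S = 3,854,608 / 137,700 = 27.993 ppt

28.0 ppt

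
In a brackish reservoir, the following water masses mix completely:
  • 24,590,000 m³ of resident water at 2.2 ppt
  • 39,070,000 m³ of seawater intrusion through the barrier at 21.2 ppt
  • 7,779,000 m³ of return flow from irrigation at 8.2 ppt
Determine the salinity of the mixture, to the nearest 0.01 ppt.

Conserving salt mass:
salt = 24,590,000×2.2 + 39,070,000×21.2 + 7,779,000×8.2 = 54,098,000 + 828,284,000 + 63,787,800 = 946,169,800
volume = 24,590,000 + 39,070,000 + 7,779,000 = 71,439,000 m³
S = 946,169,800 / 71,439,000 = 13.2444 ppt

13.24 ppt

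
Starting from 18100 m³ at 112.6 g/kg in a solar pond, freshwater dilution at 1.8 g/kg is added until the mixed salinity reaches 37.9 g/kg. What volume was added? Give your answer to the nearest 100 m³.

37500 m³

Salt balance: 18,100×112.6 + V×1.8 = (18,100+V)×37.9
2,038,060 + 1.8V = 685,990 + 37.9V
1,352,070 = 36.1V
V = 37,453.46 m³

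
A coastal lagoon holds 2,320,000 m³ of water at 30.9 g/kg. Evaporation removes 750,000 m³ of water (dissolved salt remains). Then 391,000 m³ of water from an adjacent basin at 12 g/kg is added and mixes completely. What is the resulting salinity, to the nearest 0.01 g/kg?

After evaporation: salt = 2,320,000×30.9 = 71,688,000; volume = 2,320,000 − 750,000 = 1,570,000 m³
After mixing: salt = 71,688,000 + 391,000×12 = 76,380,000; volume = 1,570,000 + 391,000 = 1,961,000 m³
S = 76,380,000 / 1,961,000 = 38.9495 g/kg

38.95 g/kg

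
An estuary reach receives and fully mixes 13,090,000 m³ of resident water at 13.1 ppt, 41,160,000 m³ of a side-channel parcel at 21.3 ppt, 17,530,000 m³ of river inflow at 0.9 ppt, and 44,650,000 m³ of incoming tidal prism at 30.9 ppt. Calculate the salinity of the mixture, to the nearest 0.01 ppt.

20.99 ppt

Conserving salt mass:
salt = 13,090,000×13.1 + 41,160,000×21.3 + 17,530,000×0.9 + 44,650,000×30.9 = 171,479,000 + 876,708,000 + 15,777,000 + 1,379,685,000 = 2,443,649,000
volume = 13,090,000 + 41,160,000 + 17,530,000 + 44,650,000 = 116,430,000 m³
S = 2,443,649,000 / 116,430,000 = 20.9881 ppt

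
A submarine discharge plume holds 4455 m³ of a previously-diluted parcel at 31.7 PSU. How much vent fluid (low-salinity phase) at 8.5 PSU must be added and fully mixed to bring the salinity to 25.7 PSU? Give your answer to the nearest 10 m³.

1550 m³

Salt balance: 4,455×31.7 + V×8.5 = (4,455+V)×25.7
141,223.5 + 8.5V = 114,493.5 + 25.7V
26,730 = 17.2V
V = 1,554.07 m³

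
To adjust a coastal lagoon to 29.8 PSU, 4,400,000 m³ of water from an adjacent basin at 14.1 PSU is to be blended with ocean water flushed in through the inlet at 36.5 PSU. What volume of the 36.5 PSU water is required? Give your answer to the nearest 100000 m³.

Salt balance: 4,400,000×14.1 + V×36.5 = (4,400,000+V)×29.8
62,040,000 + 36.5V = 131,120,000 + 29.8V
69,080,000 = 6.7V
V = 10,310,447.76 m³

10300000 m³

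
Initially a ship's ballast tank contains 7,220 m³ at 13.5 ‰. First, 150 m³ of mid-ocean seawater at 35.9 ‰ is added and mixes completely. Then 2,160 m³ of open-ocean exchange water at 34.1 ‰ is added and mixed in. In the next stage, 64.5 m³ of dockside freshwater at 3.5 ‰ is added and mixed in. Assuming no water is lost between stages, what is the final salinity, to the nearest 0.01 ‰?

18.42 ‰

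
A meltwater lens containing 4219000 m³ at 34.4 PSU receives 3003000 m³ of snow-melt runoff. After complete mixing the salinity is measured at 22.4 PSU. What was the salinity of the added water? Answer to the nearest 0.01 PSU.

Salt balance: 4,219,000×34.4 + 3,003,000×S = 7,222,000×22.4
145,133,600 + 3,003,000·S = 161,772,800
S = (161,772,800 − 145,133,600) / 3,003,000 = 5.5409 PSU

5.54 PSU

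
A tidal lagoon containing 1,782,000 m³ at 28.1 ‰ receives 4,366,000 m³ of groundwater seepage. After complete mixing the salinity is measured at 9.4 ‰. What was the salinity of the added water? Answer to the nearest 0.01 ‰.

1.77 ‰

Salt balance: 1,782,000×28.1 + 4,366,000×S = 6,148,000×9.4
50,074,200 + 4,366,000·S = 57,791,200
S = (57,791,200 − 50,074,200) / 4,366,000 = 1.7675 ‰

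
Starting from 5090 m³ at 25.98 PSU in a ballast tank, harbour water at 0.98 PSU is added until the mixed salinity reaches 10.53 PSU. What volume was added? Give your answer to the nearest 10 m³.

8230 m³

Salt balance: 5,090×25.98 + V×0.98 = (5,090+V)×10.53
132,238.2 + 0.98V = 53,597.7 + 10.53V
78,640.5 = 9.55V
V = 8,234.61 m³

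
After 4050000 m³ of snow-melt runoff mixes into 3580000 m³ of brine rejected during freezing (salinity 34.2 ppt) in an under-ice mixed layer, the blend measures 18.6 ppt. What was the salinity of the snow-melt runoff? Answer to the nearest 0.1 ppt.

4.8 ppt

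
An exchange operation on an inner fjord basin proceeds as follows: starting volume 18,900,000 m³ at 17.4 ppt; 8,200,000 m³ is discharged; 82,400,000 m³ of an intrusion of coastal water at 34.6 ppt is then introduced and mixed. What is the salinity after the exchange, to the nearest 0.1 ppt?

Remaining after removal: 10,700,000 m³ at 17.4 ppt (salt = 186,180,000)
After addition: salt = 186,180,000 + 82,400,000×34.6 = 3,037,220,000; volume = 93,100,000 m³
S = 3,037,220,000 / 93,100,000 = 32.6232 ppt

32.6 ppt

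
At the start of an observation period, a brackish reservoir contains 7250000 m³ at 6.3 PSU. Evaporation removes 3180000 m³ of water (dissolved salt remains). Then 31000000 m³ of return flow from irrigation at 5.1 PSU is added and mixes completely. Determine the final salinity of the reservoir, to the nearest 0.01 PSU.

After evaporation: salt = 7,250,000×6.3 = 45,675,000; volume = 7,250,000 − 3,180,000 = 4,070,000 m³
After mixing: salt = 45,675,000 + 31,000,000×5.1 = 203,775,000; volume = 4,070,000 + 31,000,000 = 35,070,000 m³
S = 203,775,000 / 35,070,000 = 5.8105 PSU

5.81 PSU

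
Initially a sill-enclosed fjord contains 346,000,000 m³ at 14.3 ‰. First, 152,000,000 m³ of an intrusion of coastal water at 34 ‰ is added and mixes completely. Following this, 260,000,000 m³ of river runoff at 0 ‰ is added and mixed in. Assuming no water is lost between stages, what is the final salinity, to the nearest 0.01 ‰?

Salt balance:
Initial salt = 346,000,000×14.3 = 4,947,800,000
After stage 1: salt = 4,947,800,000 + 152,000,000×34 = 10,115,800,000; volume = 498,000,000 m³; S = 20.313 ‰
After stage 2: salt = 10,115,800,000 + 260,000,000×0 = 10,115,800,000; volume = 758,000,000 m³
S = 10,115,800,000 / 758,000,000 = 13.3454 ‰

13.35 ‰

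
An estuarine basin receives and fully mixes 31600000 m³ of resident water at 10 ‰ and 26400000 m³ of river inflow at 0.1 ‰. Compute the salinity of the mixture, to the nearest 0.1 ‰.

5.5 ‰

Salt balance:
salt = 31,600,000×10 + 26,400,000×0.1 = 316,000,000 + 2,640,000 = 318,640,000
volume = 31,600,000 + 26,400,000 = 58,000,000 m³
S = 318,640,000 / 58,000,000 = 5.494 ‰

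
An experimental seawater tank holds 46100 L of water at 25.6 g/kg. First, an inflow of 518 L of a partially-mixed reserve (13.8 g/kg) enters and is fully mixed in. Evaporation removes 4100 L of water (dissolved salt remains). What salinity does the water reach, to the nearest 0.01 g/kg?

27.92 g/kg

After mixing: salt = 46,100×25.6 + 518×13.8 = 1,187,308.4; volume = 46,618 L
After evaporation: salt unchanged = 1,187,308.4; volume = 46,618 − 4,100 = 42,518 L
S = 1,187,308.4 / 42,518 = 27.9248 g/kg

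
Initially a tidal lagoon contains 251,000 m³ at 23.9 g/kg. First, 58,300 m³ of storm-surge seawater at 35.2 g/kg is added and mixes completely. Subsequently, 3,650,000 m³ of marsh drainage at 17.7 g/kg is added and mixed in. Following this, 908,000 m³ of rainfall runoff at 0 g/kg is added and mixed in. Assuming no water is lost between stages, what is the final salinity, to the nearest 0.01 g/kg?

14.93 g/kg

Mass of salt is conserved:
Initial salt = 251,000×23.9 = 5,998,900
After stage 1: salt = 5,998,900 + 58,300×35.2 = 8,051,060; volume = 309,300 m³; S = 26.03 g/kg
After stage 2: salt = 8,051,060 + 3,650,000×17.7 = 72,656,060; volume = 3,959,300 m³; S = 18.351 g/kg
After stage 3: salt = 72,656,060 + 908,000×0 = 72,656,060; volume = 4,867,300 m³
S = 72,656,060 / 4,867,300 = 14.9274 g/kg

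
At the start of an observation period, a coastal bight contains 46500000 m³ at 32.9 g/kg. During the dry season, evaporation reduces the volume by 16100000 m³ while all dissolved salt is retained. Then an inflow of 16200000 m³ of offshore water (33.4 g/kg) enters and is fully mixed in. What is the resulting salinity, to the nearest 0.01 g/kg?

After evaporation: salt = 46,500,000×32.9 = 1,529,850,000; volume = 46,500,000 − 16,100,000 = 30,400,000 m³
After mixing: salt = 1,529,850,000 + 16,200,000×33.4 = 2,070,930,000; volume = 30,400,000 + 16,200,000 = 46,600,000 m³
S = 2,070,930,000 / 46,600,000 = 44.4406 g/kg

44.44 g/kg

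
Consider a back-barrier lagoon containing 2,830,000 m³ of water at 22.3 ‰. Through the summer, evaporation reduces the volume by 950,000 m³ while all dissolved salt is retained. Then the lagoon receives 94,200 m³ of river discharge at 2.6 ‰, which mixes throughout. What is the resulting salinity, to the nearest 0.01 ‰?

32.09 ‰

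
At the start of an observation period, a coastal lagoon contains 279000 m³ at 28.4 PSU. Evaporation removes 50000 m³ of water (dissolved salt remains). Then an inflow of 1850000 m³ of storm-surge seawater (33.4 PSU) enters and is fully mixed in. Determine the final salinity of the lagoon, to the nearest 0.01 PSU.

After evaporation: salt = 279,000×28.4 = 7,923,600; volume = 279,000 − 50,000 = 229,000 m³
After mixing: salt = 7,923,600 + 1,850,000×33.4 = 69,713,600; volume = 229,000 + 1,850,000 = 2,079,000 m³
S = 69,713,600 / 2,079,000 = 33.5323 PSU

33.53 PSU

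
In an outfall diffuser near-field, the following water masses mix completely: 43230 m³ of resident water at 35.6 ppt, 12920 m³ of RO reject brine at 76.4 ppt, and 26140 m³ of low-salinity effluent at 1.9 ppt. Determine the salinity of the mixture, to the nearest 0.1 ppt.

Salt balance:
salt = 43,230×35.6 + 12,920×76.4 + 26,140×1.9 = 1,538,988 + 987,088 + 49,666 = 2,575,742
volume = 43,230 + 12,920 + 26,140 = 82,290 m³
S = 2,575,742 / 82,290 = 31.301 ppt

31.3 ppt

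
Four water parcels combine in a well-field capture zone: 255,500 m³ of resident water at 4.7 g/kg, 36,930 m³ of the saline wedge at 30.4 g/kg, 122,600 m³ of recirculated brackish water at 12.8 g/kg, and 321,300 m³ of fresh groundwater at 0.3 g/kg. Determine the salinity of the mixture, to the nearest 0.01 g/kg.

Weighted by volume,
salt = 255,500×4.7 + 36,930×30.4 + 122,600×12.8 + 321,300×0.3 = 1,200,850 + 1,122,672 + 1,569,280 + 96,390 = 3,989,192
volume = 255,500 + 36,930 + 122,600 + 321,300 = 736,330 m³
S = 3,989,192 / 736,330 = 5.4177 g/kg

5.42 g/kg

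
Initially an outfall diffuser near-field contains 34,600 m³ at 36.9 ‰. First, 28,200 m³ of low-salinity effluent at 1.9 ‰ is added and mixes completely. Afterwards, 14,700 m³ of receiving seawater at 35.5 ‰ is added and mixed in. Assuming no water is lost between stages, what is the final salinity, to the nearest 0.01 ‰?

23.90 ‰

Conserving salt mass:
Initial salt = 34,600×36.9 = 1,276,740
After stage 1: salt = 1,276,740 + 28,200×1.9 = 1,330,320; volume = 62,800 m³; S = 21.183 ‰
After stage 2: salt = 1,330,320 + 14,700×35.5 = 1,852,170; volume = 77,500 m³
S = 1,852,170 / 77,500 = 23.899 ‰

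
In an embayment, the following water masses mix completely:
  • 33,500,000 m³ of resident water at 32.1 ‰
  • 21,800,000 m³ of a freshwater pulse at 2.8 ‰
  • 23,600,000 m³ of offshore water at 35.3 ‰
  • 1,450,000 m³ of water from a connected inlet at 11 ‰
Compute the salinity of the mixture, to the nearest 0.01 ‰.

By conservation of dissolved salt,
salt = 33,500,000×32.1 + 21,800,000×2.8 + 23,600,000×35.3 + 1,450,000×11 = 1,075,350,000 + 61,040,000 + 833,080,000 + 15,950,000 = 1,985,420,000
volume = 33,500,000 + 21,800,000 + 23,600,000 + 1,450,000 = 80,350,000 m³
S = 1,985,420,000 / 80,350,000 = 24.7096 ‰

24.71 ‰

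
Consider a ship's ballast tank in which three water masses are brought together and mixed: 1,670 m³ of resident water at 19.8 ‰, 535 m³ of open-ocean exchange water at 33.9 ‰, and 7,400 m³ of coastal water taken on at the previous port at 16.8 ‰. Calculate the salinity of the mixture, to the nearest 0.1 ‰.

Weighted by volume,
salt = 1,670×19.8 + 535×33.9 + 7,400×16.8 = 33,066 + 18,136.5 + 124,320 = 175,522.5
volume = 1,670 + 535 + 7,400 = 9,605 m³
S = 175,522.5 / 9,605 = 18.274 ‰

18.3 ‰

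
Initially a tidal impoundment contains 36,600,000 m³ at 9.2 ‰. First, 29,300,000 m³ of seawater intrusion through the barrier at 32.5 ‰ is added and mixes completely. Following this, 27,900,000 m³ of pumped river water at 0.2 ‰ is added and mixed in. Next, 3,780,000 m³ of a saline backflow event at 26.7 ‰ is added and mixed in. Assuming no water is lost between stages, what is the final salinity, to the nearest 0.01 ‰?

Total salt / total volume:
Initial salt = 36,600,000×9.2 = 336,720,000
After stage 1: salt = 336,720,000 + 29,300,000×32.5 = 1,288,970,000; volume = 65,900,000 m³; S = 19.559 ‰
After stage 2: salt = 1,288,970,000 + 27,900,000×0.2 = 1,294,550,000; volume = 93,800,000 m³; S = 13.801 ‰
After stage 3: salt = 1,294,550,000 + 3,780,000×26.7 = 1,395,476,000; volume = 97,580,000 m³
S = 1,395,476,000 / 97,580,000 = 14.3008 ‰

14.30 ‰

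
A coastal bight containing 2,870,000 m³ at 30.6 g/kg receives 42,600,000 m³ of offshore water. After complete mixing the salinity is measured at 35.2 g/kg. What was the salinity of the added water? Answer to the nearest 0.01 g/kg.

Salt balance: 2,870,000×30.6 + 42,600,000×S = 45,470,000×35.2
87,822,000 + 42,600,000·S = 1,600,544,000
S = (1,600,544,000 − 87,822,000) / 42,600,000 = 35.5099 g/kg

35.51 g/kg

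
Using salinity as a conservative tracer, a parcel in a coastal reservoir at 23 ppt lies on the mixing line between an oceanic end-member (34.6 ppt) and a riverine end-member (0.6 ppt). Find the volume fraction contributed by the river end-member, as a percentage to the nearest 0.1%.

Let f be the freshwater fraction. Salt balance per unit volume:
f×0.6 + (1−f)×34.6 = 23
f = (34.6 − 23) / (34.6 − 0.6) = 11.6/34 = 0.3412

34.1%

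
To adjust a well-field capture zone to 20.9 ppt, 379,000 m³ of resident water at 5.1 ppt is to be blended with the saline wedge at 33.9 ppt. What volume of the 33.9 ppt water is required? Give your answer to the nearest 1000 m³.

461000 m³

Salt balance: 379,000×5.1 + V×33.9 = (379,000+V)×20.9
1,932,900 + 33.9V = 7,921,100 + 20.9V
5,988,200 = 13V
V = 460,630.77 m³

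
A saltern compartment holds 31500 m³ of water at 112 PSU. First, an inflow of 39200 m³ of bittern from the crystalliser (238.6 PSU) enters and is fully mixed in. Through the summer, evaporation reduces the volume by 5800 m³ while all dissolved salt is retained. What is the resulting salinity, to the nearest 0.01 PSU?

198.48 PSU

After mixing: salt = 31,500×112 + 39,200×238.6 = 12,881,120; volume = 70,700 m³
After evaporation: salt unchanged = 12,881,120; volume = 70,700 − 5,800 = 64,900 m³
S = 12,881,120 / 64,900 = 198.4764 PSU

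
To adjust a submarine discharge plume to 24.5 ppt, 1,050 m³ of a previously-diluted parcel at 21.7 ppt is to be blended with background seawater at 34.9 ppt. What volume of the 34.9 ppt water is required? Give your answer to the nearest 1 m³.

283 m³

Salt balance: 1,050×21.7 + V×34.9 = (1,050+V)×24.5
22,785 + 34.9V = 25,725 + 24.5V
2,940 = 10.4V
V = 282.69 m³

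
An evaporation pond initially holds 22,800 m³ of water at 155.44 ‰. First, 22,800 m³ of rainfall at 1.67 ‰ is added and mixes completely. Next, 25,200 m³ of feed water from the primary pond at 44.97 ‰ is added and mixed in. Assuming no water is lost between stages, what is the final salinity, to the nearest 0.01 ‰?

Mass of salt is conserved:
Initial salt = 22,800×155.44 = 3,544,032
After stage 1: salt = 3,544,032 + 22,800×1.67 = 3,582,108; volume = 45,600 m³; S = 78.555 ‰
After stage 2: salt = 3,582,108 + 25,200×44.97 = 4,715,352; volume = 70,800 m³
S = 4,715,352 / 70,800 = 66.601 ‰

66.60 ‰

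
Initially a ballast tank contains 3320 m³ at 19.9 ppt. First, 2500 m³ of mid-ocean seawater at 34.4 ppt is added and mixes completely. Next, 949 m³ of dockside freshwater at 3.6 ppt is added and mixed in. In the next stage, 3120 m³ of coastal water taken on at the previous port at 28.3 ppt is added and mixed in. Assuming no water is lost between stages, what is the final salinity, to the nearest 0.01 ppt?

24.65 ppt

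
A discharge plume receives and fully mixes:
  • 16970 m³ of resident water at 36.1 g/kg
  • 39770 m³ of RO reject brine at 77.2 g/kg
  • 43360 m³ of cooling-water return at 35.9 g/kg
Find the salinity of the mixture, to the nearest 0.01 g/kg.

Mass of salt is conserved:
salt = 16,970×36.1 + 39,770×77.2 + 43,360×35.9 = 612,617 + 3,070,244 + 1,556,624 = 5,239,485
volume = 16,970 + 39,770 + 43,360 = 100,100 m³
S = 5,239,485 / 100,100 = 52.3425 g/kg

52.34 g/kg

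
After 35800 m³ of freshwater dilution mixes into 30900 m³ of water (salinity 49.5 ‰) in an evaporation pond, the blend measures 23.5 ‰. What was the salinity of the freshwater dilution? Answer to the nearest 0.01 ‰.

1.06 ‰

Salt balance: 30,900×49.5 + 35,800×S = 66,700×23.5
1,529,550 + 35,800·S = 1,567,450
S = (1,567,450 − 1,529,550) / 35,800 = 1.0587 ‰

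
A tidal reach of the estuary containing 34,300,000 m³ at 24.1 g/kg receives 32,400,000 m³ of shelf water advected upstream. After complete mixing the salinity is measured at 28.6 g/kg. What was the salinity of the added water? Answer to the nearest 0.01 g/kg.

33.36 g/kg

Salt balance: 34,300,000×24.1 + 32,400,000×S = 66,700,000×28.6
826,630,000 + 32,400,000·S = 1,907,620,000
S = (1,907,620,000 − 826,630,000) / 32,400,000 = 33.3639 g/kg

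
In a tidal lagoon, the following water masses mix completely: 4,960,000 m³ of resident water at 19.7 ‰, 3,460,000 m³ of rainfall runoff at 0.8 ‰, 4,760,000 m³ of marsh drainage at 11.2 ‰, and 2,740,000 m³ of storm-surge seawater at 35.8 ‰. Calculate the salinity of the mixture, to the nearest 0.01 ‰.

Conserving salt mass:
salt = 4,960,000×19.7 + 3,460,000×0.8 + 4,760,000×11.2 + 2,740,000×35.8 = 97,712,000 + 2,768,000 + 53,312,000 + 98,092,000 = 251,884,000
volume = 4,960,000 + 3,460,000 + 4,760,000 + 2,740,000 = 15,920,000 m³
S = 251,884,000 / 15,920,000 = 15.8219 ‰

15.82 ‰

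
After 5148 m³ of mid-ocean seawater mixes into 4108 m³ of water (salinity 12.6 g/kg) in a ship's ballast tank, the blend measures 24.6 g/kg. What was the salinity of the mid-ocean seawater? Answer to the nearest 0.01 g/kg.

34.18 g/kg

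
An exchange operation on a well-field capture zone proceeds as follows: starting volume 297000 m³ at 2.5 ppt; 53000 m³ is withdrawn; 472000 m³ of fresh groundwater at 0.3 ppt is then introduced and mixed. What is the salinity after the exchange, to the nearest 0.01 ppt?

1.05 ppt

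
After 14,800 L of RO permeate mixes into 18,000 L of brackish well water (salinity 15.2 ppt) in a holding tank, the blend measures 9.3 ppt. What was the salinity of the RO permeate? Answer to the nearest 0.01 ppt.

Salt balance: 18,000×15.2 + 14,800×S = 32,800×9.3
273,600 + 14,800·S = 305,040
S = (305,040 − 273,600) / 14,800 = 2.1243 ppt

2.12 ppt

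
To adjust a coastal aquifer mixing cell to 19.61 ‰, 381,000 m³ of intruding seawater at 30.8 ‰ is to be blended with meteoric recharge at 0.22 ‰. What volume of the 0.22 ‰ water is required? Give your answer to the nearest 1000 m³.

Salt balance: 381,000×30.8 + V×0.22 = (381,000+V)×19.61
11,734,800 + 0.22V = 7,471,410 + 19.61V
4,263,390 = 19.39V
V = 219,875.71 m³

220000 m³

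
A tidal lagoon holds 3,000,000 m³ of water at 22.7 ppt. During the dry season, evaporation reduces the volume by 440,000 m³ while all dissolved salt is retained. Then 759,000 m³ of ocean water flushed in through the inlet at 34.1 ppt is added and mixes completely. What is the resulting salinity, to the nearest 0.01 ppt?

28.32 ppt

After evaporation: salt = 3,000,000×22.7 = 68,100,000; volume = 3,000,000 − 440,000 = 2,560,000 m³
After mixing: salt = 68,100,000 + 759,000×34.1 = 93,981,900; volume = 2,560,000 + 759,000 = 3,319,000 m³
S = 93,981,900 / 3,319,000 = 28.3163 ppt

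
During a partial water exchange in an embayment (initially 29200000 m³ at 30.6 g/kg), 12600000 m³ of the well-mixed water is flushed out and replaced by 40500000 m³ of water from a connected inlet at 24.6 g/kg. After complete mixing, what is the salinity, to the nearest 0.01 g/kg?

Remaining after removal: 16,600,000 m³ at 30.6 g/kg (salt = 507,960,000)
After addition: salt = 507,960,000 + 40,500,000×24.6 = 1,504,260,000; volume = 57,100,000 m³
S = 1,504,260,000 / 57,100,000 = 26.3443 g/kg

26.34 g/kg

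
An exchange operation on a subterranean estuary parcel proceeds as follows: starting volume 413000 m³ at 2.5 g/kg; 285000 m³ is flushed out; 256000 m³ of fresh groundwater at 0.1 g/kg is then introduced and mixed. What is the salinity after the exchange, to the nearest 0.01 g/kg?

0.90 g/kg

Remaining after removal: 128,000 m³ at 2.5 g/kg (salt = 320,000)
After addition: salt = 320,000 + 256,000×0.1 = 345,600; volume = 384,000 m³
S = 345,600 / 384,000 = 0.9 g/kg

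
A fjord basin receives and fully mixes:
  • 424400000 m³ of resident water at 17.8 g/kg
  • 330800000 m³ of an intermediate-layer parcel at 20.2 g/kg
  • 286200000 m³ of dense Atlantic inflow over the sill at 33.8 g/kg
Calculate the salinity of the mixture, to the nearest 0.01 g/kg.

Conserving salt mass:
salt = 424,400,000×17.8 + 330,800,000×20.2 + 286,200,000×33.8 = 7,554,320,000 + 6,682,160,000 + 9,673,560,000 = 23,910,040,000
volume = 424,400,000 + 330,800,000 + 286,200,000 = 1,041,400,000 m³
S = 23,910,040,000 / 1,041,400,000 = 22.9595 g/kg

22.96 g/kg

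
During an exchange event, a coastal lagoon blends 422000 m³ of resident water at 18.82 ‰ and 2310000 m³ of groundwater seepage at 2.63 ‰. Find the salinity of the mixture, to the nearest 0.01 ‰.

Weighted by volume,
salt = 422,000×18.82 + 2,310,000×2.63 = 7,942,040 + 6,075,300 = 14,017,340
volume = 422,000 + 2,310,000 = 2,732,000 m³
S = 14,017,340 / 2,732,000 = 5.1308 ‰

5.13 ‰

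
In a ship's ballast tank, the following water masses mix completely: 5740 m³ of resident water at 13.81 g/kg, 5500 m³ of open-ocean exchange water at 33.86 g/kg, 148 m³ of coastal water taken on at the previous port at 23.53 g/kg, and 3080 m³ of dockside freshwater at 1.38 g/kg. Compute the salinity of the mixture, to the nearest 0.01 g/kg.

18.89 g/kg

Weighted by volume,
salt = 5,740×13.81 + 5,500×33.86 + 148×23.53 + 3,080×1.38 = 79,269.4 + 186,230 + 3,482.44 + 4,250.4 = 273,232.24
volume = 5,740 + 5,500 + 148 + 3,080 = 14,468 m³
S = 273,232.24 / 14,468 = 18.8853 g/kg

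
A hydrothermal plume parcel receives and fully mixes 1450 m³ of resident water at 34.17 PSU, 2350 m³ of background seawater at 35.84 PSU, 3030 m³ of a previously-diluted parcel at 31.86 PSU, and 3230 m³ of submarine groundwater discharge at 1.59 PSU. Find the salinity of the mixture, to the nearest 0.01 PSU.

Weighted by volume,
salt = 1,450×34.17 + 2,350×35.84 + 3,030×31.86 + 3,230×1.59 = 49,546.5 + 84,224 + 96,535.8 + 5,135.7 = 235,442
volume = 1,450 + 2,350 + 3,030 + 3,230 = 10,060 m³
S = 235,442 / 10,060 = 23.4038 PSU

23.40 PSU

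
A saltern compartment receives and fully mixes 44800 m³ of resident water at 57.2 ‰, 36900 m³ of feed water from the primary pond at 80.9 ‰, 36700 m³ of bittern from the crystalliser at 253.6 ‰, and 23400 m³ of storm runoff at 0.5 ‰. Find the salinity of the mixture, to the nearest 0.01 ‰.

104.84 ‰

By conservation of dissolved salt,
salt = 44,800×57.2 + 36,900×80.9 + 36,700×253.6 + 23,400×0.5 = 2,562,560 + 2,985,210 + 9,307,120 + 11,700 = 14,866,590
volume = 44,800 + 36,900 + 36,700 + 23,400 = 141,800 m³
S = 14,866,590 / 141,800 = 104.842 ‰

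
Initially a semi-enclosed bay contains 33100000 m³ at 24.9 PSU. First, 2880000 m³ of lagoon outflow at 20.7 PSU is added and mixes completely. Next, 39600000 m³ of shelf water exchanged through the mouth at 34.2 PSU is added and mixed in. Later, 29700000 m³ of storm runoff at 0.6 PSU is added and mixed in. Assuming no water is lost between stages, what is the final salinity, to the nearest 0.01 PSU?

21.43 PSU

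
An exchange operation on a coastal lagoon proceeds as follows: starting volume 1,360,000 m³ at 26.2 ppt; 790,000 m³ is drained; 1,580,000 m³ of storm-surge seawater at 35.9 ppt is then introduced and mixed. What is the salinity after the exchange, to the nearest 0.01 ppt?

Remaining after removal: 570,000 m³ at 26.2 ppt (salt = 14,934,000)
After addition: salt = 14,934,000 + 1,580,000×35.9 = 71,656,000; volume = 2,150,000 m³
S = 71,656,000 / 2,150,000 = 33.3284 ppt

33.33 ppt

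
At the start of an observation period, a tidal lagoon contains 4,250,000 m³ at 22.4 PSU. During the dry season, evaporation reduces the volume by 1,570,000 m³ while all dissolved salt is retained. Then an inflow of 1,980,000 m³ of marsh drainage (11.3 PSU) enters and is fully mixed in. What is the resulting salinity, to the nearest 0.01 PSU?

After evaporation: salt = 4,250,000×22.4 = 95,200,000; volume = 4,250,000 − 1,570,000 = 2,680,000 m³
After mixing: salt = 95,200,000 + 1,980,000×11.3 = 117,574,000; volume = 2,680,000 + 1,980,000 = 4,660,000 m³
S = 117,574,000 / 4,660,000 = 25.2305 PSU

25.23 PSU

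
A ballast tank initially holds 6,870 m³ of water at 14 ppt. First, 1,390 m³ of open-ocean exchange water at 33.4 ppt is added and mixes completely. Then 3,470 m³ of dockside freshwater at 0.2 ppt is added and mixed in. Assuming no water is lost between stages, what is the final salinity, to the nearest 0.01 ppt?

Total salt / total volume:
Initial salt = 6,870×14 = 96,180
After stage 1: salt = 96,180 + 1,390×33.4 = 142,606; volume = 8,260 m³; S = 17.265 ppt
After stage 2: salt = 142,606 + 3,470×0.2 = 143,300; volume = 11,730 m³
S = 143,300 / 11,730 = 12.2165 ppt

12.22 ppt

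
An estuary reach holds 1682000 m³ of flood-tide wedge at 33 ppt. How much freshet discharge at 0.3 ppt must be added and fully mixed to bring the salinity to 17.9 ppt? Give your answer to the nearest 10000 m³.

Salt balance: 1,682,000×33 + V×0.3 = (1,682,000+V)×17.9
55,506,000 + 0.3V = 30,107,800 + 17.9V
25,398,200 = 17.6V
V = 1,443,079.55 m³

1440000 m³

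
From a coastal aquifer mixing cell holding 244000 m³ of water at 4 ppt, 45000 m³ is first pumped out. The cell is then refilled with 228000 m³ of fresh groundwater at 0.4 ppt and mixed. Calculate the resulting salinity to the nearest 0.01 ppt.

2.08 ppt

Remaining after removal: 199,000 m³ at 4 ppt (salt = 796,000)
After addition: salt = 796,000 + 228,000×0.4 = 887,200; volume = 427,000 m³
S = 887,200 / 427,000 = 2.0778 ppt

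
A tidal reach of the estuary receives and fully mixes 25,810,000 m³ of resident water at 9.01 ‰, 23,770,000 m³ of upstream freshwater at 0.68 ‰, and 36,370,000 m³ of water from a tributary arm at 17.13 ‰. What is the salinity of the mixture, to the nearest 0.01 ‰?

10.14 ‰

By conservation of dissolved salt,
salt = 25,810,000×9.01 + 23,770,000×0.68 + 36,370,000×17.13 = 232,548,100 + 16,163,600 + 623,018,100 = 871,729,800
volume = 25,810,000 + 23,770,000 + 36,370,000 = 85,950,000 m³
S = 871,729,800 / 85,950,000 = 10.1423 ‰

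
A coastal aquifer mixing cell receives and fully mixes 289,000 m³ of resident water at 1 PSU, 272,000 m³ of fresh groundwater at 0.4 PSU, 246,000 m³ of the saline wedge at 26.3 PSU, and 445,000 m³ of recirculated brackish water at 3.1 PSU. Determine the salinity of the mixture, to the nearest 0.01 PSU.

Total salt / total volume:
salt = 289,000×1 + 272,000×0.4 + 246,000×26.3 + 445,000×3.1 = 289,000 + 108,800 + 6,469,800 + 1,379,500 = 8,247,100
volume = 289,000 + 272,000 + 246,000 + 445,000 = 1,252,000 m³
S = 8,247,100 / 1,252,000 = 6.5871 PSU

6.59 PSU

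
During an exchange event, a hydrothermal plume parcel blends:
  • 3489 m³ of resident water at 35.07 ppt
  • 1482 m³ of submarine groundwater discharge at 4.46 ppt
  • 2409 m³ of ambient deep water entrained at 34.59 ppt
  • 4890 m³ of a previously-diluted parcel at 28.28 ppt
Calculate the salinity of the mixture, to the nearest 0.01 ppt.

28.57 ppt

Total salt / total volume:
salt = 3,489×35.07 + 1,482×4.46 + 2,409×34.59 + 4,890×28.28 = 122,359.23 + 6,609.72 + 83,327.31 + 138,289.2 = 350,585.46
volume = 3,489 + 1,482 + 2,409 + 4,890 = 12,270 m³
S = 350,585.46 / 12,270 = 28.5726 ppt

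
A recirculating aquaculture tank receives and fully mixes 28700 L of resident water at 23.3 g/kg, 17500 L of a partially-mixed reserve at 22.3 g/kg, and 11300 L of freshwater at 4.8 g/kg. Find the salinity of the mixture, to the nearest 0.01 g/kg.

19.36 g/kg

Weighted by volume,
salt = 28,700×23.3 + 17,500×22.3 + 11,300×4.8 = 668,710 + 390,250 + 54,240 = 1,113,200
volume = 28,700 + 17,500 + 11,300 = 57,500 L
S = 1,113,200 / 57,500 = 19.36 g/kg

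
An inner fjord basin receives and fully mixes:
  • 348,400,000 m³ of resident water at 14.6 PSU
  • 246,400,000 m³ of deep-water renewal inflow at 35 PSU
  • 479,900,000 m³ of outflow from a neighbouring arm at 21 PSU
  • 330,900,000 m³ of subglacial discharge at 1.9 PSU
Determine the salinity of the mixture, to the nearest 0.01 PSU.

Weighted by volume,
salt = 348,400,000×14.6 + 246,400,000×35 + 479,900,000×21 + 330,900,000×1.9 = 5,086,640,000 + 8,624,000,000 + 10,077,900,000 + 628,710,000 = 24,417,250,000
volume = 348,400,000 + 246,400,000 + 479,900,000 + 330,900,000 = 1,405,600,000 m³
S = 24,417,250,000 / 1,405,600,000 = 17.3714 PSU

17.37 PSU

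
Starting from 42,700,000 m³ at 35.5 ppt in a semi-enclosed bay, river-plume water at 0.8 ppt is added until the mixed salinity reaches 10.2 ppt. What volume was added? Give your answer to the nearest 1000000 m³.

115000000 m³

Salt balance: 42,700,000×35.5 + V×0.8 = (42,700,000+V)×10.2
1,515,850,000 + 0.8V = 435,540,000 + 10.2V
1,080,310,000 = 9.4V
V = 114,926,595.74 m³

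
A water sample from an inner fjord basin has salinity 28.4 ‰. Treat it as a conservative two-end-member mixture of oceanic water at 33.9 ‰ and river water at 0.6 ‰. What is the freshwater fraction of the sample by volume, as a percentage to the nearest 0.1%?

Let f be the freshwater fraction. Salt balance per unit volume:
f×0.6 + (1−f)×33.9 = 28.4
f = (33.9 − 28.4) / (33.9 − 0.6) = 5.5/33.3 = 0.1652

16.5%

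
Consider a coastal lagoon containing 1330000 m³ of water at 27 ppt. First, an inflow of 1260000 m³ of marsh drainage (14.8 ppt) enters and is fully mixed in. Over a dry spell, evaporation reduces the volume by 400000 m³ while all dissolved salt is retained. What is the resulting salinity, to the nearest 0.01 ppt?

24.91 ppt

After mixing: salt = 1,330,000×27 + 1,260,000×14.8 = 54,558,000; volume = 2,590,000 m³
After evaporation: salt unchanged = 54,558,000; volume = 2,590,000 − 400,000 = 2,190,000 m³
S = 54,558,000 / 2,190,000 = 24.9123 ppt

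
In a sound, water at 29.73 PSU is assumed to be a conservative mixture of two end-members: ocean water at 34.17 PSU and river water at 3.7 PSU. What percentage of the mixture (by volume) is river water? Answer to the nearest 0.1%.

14.6%

Let f be the freshwater fraction. Salt balance per unit volume:
f×3.7 + (1−f)×34.17 = 29.73
f = (34.17 − 29.73) / (34.17 − 3.7) = 4.44/30.47 = 0.1457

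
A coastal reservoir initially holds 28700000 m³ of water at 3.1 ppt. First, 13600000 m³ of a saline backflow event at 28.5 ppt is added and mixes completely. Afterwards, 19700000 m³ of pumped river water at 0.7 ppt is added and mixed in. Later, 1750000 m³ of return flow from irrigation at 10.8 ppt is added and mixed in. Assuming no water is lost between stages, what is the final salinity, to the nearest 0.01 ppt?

Mass of salt is conserved:
Initial salt = 28,700,000×3.1 = 88,970,000
After stage 1: salt = 88,970,000 + 13,600,000×28.5 = 476,570,000; volume = 42,300,000 m³; S = 11.266 ppt
After stage 2: salt = 476,570,000 + 19,700,000×0.7 = 490,360,000; volume = 62,000,000 m³; S = 7.909 ppt
After stage 3: salt = 490,360,000 + 1,750,000×10.8 = 509,260,000; volume = 63,750,000 m³
S = 509,260,000 / 63,750,000 = 7.9884 ppt

7.99 ppt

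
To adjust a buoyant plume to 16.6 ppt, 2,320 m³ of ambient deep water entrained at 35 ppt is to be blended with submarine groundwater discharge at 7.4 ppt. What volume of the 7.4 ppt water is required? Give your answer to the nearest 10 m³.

Salt balance: 2,320×35 + V×7.4 = (2,320+V)×16.6
81,200 + 7.4V = 38,512 + 16.6V
42,688 = 9.2V
V = 4,640 m³

4640 m³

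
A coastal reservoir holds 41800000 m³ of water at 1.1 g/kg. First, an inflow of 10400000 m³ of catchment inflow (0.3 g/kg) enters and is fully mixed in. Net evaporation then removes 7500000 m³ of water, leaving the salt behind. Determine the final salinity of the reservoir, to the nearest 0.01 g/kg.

After mixing: salt = 41,800,000×1.1 + 10,400,000×0.3 = 49,100,000; volume = 52,200,000 m³
After evaporation: salt unchanged = 49,100,000; volume = 52,200,000 − 7,500,000 = 44,700,000 m³
S = 49,100,000 / 44,700,000 = 1.0984 g/kg

1.10 g/kg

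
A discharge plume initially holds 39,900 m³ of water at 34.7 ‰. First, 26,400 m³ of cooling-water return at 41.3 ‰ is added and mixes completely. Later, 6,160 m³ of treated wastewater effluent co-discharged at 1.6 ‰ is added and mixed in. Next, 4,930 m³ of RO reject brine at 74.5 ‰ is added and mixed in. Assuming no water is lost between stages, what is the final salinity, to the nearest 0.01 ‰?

36.85 ‰

Mass of salt is conserved:
Initial salt = 39,900×34.7 = 1,384,530
After stage 1: salt = 1,384,530 + 26,400×41.3 = 2,474,850; volume = 66,300 m³; S = 37.328 ‰
After stage 2: salt = 2,474,850 + 6,160×1.6 = 2,484,706; volume = 72,460 m³; S = 34.291 ‰
After stage 3: salt = 2,484,706 + 4,930×74.5 = 2,851,991; volume = 77,390 m³
S = 2,851,991 / 77,390 = 36.8522 ‰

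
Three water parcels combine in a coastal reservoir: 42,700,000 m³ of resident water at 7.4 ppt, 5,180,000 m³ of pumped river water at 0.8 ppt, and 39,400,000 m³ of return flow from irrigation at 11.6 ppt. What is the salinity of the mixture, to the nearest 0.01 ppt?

Salt balance:
salt = 42,700,000×7.4 + 5,180,000×0.8 + 39,400,000×11.6 = 315,980,000 + 4,144,000 + 457,040,000 = 777,164,000
volume = 42,700,000 + 5,180,000 + 39,400,000 = 87,280,000 m³
S = 777,164,000 / 87,280,000 = 8.9043 ppt

8.90 ppt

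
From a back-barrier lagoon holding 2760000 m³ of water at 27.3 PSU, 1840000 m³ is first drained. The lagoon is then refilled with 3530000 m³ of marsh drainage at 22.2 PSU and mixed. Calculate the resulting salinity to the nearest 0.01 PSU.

Remaining after removal: 920,000 m³ at 27.3 PSU (salt = 25,116,000)
After addition: salt = 25,116,000 + 3,530,000×22.2 = 103,482,000; volume = 4,450,000 m³
S = 103,482,000 / 4,450,000 = 23.2544 PSU

23.25 PSU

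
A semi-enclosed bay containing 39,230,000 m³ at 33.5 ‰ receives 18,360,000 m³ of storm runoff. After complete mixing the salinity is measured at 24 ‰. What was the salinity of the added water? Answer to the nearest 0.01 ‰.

Salt balance: 39,230,000×33.5 + 18,360,000×S = 57,590,000×24
1,314,205,000 + 18,360,000·S = 1,382,160,000
S = (1,382,160,000 − 1,314,205,000) / 18,360,000 = 3.7013 ‰

3.70 ‰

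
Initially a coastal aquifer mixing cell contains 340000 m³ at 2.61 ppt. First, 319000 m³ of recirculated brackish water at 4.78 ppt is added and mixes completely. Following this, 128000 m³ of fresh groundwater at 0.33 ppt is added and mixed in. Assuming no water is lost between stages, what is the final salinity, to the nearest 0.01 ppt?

3.12 ppt

Mass of salt is conserved:
Initial salt = 340,000×2.61 = 887,400
After stage 1: salt = 887,400 + 319,000×4.78 = 2,412,220; volume = 659,000 m³; S = 3.66 ppt
After stage 2: salt = 2,412,220 + 128,000×0.33 = 2,454,460; volume = 787,000 m³
S = 2,454,460 / 787,000 = 3.1188 ppt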